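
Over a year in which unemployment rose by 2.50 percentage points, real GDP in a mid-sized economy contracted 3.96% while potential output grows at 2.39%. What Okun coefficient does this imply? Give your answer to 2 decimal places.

β ≈ 2.54

Growth form: g_Y = g_Y* - β × Δu, so β = (g_Y* - g_Y)/Δu.
β = (2.39 + 3.96)/2.50 = 6.35/2.50 = 2.54.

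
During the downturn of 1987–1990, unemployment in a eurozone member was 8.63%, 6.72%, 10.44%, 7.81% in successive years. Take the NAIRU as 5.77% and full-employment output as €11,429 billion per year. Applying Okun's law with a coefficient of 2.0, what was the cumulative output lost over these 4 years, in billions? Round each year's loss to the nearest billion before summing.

€2,404 billion

Year 1987: gap = -2.0 × (8.63 - 5.77) = -5.72%, loss ≈ 11429 × 5.72/100 ≈ 654.
Year 1988: gap = -2.0 × (6.72 - 5.77) = -1.9%, loss ≈ 11429 × 1.9/100 ≈ 217.
Year 1989: gap = -2.0 × (10.44 - 5.77) = -9.34%, loss ≈ 11429 × 9.34/100 ≈ 1067.
Year 1990: gap = -2.0 × (7.81 - 5.77) = -4.08%, loss ≈ 11429 × 4.08/100 ≈ 466.
Total lost output = 654 + 217 + 1067 + 466 = 2404 billion.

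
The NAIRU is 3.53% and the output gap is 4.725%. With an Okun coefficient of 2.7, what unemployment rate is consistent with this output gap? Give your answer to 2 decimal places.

From Okun's law, u - u* = -(output gap)/β = -(4.725)/2.7 = -1.75 points.
So u = 3.53 - 1.75 = 1.78%.

1.78%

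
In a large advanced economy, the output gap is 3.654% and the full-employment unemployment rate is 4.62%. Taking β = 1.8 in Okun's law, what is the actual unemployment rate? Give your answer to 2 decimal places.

2.59%

From Okun's law, u - u* = -(output gap)/β = -(3.654)/1.8 = -2.03 points.
So u = 4.62 - 2.03 = 2.59%.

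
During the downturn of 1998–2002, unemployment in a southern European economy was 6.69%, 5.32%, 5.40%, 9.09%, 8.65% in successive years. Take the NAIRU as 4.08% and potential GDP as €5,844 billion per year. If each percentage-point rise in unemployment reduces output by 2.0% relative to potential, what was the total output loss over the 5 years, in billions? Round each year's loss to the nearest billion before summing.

Year 1998: gap = -2.0 × (6.69 - 4.08) = -5.22%, loss ≈ 5844 × 5.22/100 ≈ 305.
Year 1999: gap = -2.0 × (5.32 - 4.08) = -2.48%, loss ≈ 5844 × 2.48/100 ≈ 145.
Year 2000: gap = -2.0 × (5.4 - 4.08) = -2.64%, loss ≈ 5844 × 2.64/100 ≈ 154.
Year 2001: gap = -2.0 × (9.09 - 4.08) = -10.02%, loss ≈ 5844 × 10.02/100 ≈ 586.
Year 2002: gap = -2.0 × (8.65 - 4.08) = -9.14%, loss ≈ 5844 × 9.14/100 ≈ 534.
Total lost output = 305 + 145 + 154 + 586 + 534 = 1724 billion.

€1,724 billion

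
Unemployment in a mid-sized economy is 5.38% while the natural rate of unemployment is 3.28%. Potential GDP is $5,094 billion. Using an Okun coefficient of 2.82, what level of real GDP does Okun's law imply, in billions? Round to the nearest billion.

Unemployment gap = 5.38 - 3.28 = 2.1 points, so the output gap is -2.82 × 2.1 = -5.922%.
Actual GDP = 5094 × (1 - 5.922/100) = 5094 × 0.94078 ≈ 4792 billion.

$4,792 billion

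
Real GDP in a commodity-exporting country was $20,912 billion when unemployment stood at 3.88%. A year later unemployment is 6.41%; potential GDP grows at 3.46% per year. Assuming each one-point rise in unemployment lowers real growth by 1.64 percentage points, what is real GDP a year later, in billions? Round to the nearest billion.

Δu = 6.41 - 3.88 = 2.53 points.
Okun's law (growth form): g_Y = g_Y* - β × Δu = 3.46 - 1.64 × (2.53) = 3.46 - 4.1492 = -0.6892%.
Real GDP in the next year = 20912 × (1 - 0.6892/100) = 20912 × 0.993108 ≈ 20768 billion.

$20,768 billion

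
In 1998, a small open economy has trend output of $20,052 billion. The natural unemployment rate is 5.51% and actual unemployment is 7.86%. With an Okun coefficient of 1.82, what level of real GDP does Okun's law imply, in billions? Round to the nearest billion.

Unemployment gap = 7.86 - 5.51 = 2.35 points, so the output gap is -1.82 × 2.35 = -4.277%.
Actual GDP = 20052 × (1 - 4.277/100) = 20052 × 0.95723 ≈ 19194 billion.

$19,194 billion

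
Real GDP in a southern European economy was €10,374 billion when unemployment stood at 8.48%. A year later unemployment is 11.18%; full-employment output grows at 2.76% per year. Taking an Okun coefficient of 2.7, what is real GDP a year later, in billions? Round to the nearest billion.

€9,904 billion

Δu = 11.18 - 8.48 = 2.7 points.
Okun's law (growth form): g_Y = g_Y* - β × Δu = 2.76 - 2.7 × (2.70) = 2.76 - 7.29 = -4.53%.
Real GDP in the next year = 10374 × (1 - 4.53/100) = 10374 × 0.9547 ≈ 9904 billion.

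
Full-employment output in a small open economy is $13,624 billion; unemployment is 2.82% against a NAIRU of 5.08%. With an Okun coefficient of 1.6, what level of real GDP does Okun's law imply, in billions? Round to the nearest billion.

$14,117 billion

Unemployment gap = 2.82 - 5.08 = -2.26 points, so the output gap is -1.6 × (-2.26) = 3.616%.
Actual GDP = 13624 × (1 + 3.616/100) = 13624 × 1.03616 ≈ 14117 billion.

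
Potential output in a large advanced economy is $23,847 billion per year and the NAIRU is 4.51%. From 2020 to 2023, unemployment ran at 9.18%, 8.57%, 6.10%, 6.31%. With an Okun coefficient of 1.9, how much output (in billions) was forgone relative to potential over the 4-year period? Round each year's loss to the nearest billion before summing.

Year 2020: gap = -1.9 × (9.18 - 4.51) = -8.873%, loss ≈ 23847 × 8.873/100 ≈ 2116.
Year 2021: gap = -1.9 × (8.57 - 4.51) = -7.714%, loss ≈ 23847 × 7.714/100 ≈ 1840.
Year 2022: gap = -1.9 × (6.1 - 4.51) = -3.021%, loss ≈ 23847 × 3.021/100 ≈ 720.
Year 2023: gap = -1.9 × (6.31 - 4.51) = -3.42%, loss ≈ 23847 × 3.42/100 ≈ 816.
Total lost output = 2116 + 1840 + 720 + 816 = 5492 billion.

$5,492 billion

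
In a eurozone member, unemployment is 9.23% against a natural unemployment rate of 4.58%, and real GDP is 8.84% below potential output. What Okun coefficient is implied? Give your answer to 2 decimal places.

Okun's law: output gap = -β × (u - u*).
-8.84 = -β × (9.23 - 4.58) = -β × 4.65, so β = 8.84/4.65 = 1.90.

β ≈ 1.90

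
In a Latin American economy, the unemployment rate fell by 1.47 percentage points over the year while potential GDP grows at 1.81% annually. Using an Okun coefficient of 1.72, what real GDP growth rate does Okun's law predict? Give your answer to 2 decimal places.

Growth-rate Okun's law: g_Y = g_Y* - β × Δu.
g_Y = 1.81 - 1.72 × (-1.47) = 1.81 + 2.5284 = 4.3384%, i.e. 4.34% to 2 d.p.

4.34%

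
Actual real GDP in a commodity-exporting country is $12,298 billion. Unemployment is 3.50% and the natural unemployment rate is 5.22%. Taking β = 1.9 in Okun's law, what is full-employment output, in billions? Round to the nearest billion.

Unemployment gap = 3.5 - 5.22 = -1.72 points, so output gap = -1.9 × (-1.72) = 3.268%.
Since Y = Y* × (1 + gap/100), Y* = 12298/1.03268 ≈ 11909 billion.

$11,909 billion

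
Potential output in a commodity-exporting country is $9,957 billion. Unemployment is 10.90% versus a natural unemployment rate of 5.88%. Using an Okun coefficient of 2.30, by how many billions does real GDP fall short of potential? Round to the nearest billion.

Output gap = -2.30 × (10.9 - 5.88) = -2.3 × 5.02 = -11.546%.
Actual GDP ≈ 9957 × 0.88454 ≈ 8807 billion, so the shortfall is 9957 - 8807 = 1150 billion.

$1,150 billion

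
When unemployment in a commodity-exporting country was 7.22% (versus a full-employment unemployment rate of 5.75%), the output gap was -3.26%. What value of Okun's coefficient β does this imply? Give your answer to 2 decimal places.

Okun's law: output gap = -β × (u - u*).
-3.26 = -β × (7.22 - 5.75) = -β × 1.47, so β = 3.26/1.47 = 2.22.

β ≈ 2.22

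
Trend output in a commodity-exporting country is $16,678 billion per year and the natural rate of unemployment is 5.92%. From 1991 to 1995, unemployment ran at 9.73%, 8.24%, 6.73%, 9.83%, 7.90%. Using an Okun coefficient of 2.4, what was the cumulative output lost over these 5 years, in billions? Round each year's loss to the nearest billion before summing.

$5,136 billion

Year 1991: gap = -2.4 × (9.73 - 5.92) = -9.144%, loss ≈ 16678 × 9.144/100 ≈ 1525.
Year 1992: gap = -2.4 × (8.24 - 5.92) = -5.568%, loss ≈ 16678 × 5.568/100 ≈ 929.
Year 1993: gap = -2.4 × (6.73 - 5.92) = -1.944%, loss ≈ 16678 × 1.944/100 ≈ 324.
Year 1994: gap = -2.4 × (9.83 - 5.92) = -9.384%, loss ≈ 16678 × 9.384/100 ≈ 1565.
Year 1995: gap = -2.4 × (7.9 - 5.92) = -4.752%, loss ≈ 16678 × 4.752/100 ≈ 793.
Total lost output = 1525 + 929 + 324 + 1565 + 793 = 5136 billion.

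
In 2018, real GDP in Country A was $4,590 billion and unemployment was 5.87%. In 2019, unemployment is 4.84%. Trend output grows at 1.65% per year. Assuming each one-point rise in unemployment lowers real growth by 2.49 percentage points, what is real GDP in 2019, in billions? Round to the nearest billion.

Δu = 4.84 - 5.87 = -1.03 points.
Okun's law (growth form): g_Y = g_Y* - β × Δu = 1.65 - 2.49 × (-1.03) = 1.65 + 2.5647 = 4.2147%.
Real GDP in the next year = 4590 × (1 + 4.2147/100) = 4590 × 1.042147 ≈ 4783 billion.

$4,783 billion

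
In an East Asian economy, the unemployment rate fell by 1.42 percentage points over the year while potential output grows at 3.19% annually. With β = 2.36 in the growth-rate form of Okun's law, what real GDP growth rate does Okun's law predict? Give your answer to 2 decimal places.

Growth-rate Okun's law: g_Y = g_Y* - β × Δu.
g_Y = 3.19 - 2.36 × (-1.42) = 3.19 + 3.3512 = 6.5412%, i.e. 6.54% to 2 d.p.

6.54%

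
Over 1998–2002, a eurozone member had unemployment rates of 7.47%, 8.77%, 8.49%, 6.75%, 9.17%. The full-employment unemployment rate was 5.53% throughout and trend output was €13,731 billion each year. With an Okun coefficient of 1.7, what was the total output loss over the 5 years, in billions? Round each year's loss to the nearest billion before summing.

€3,035 billion

Year 1998: gap = -1.7 × (7.47 - 5.53) = -3.298%, loss ≈ 13731 × 3.298/100 ≈ 453.
Year 1999: gap = -1.7 × (8.77 - 5.53) = -5.508%, loss ≈ 13731 × 5.508/100 ≈ 756.
Year 2000: gap = -1.7 × (8.49 - 5.53) = -5.032%, loss ≈ 13731 × 5.032/100 ≈ 691.
Year 2001: gap = -1.7 × (6.75 - 5.53) = -2.074%, loss ≈ 13731 × 2.074/100 ≈ 285.
Year 2002: gap = -1.7 × (9.17 - 5.53) = -6.188%, loss ≈ 13731 × 6.188/100 ≈ 850.
Total lost output = 453 + 756 + 691 + 285 + 850 = 3035 billion.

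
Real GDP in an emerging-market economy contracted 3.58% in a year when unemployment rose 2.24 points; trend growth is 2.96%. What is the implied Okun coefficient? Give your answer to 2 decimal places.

β ≈ 2.92

Growth form: g_Y = g_Y* - β × Δu, so β = (g_Y* - g_Y)/Δu.
β = (2.96 + 3.58)/2.24 = 6.54/2.24 = 2.92.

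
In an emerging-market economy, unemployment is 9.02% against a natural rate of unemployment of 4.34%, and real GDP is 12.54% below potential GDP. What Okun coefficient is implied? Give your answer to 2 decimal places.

β ≈ 2.68

Okun's law: output gap = -β × (u - u*).
-12.54 = -β × (9.02 - 4.34) = -β × 4.68, so β = 12.54/4.68 = 2.68.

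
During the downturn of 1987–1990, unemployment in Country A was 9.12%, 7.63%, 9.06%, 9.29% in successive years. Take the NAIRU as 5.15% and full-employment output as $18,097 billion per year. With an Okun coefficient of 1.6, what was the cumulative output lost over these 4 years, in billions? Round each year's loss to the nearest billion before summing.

$4,199 billion

Year 1987: gap = -1.6 × (9.12 - 5.15) = -6.352%, loss ≈ 18097 × 6.352/100 ≈ 1150.
Year 1988: gap = -1.6 × (7.63 - 5.15) = -3.968%, loss ≈ 18097 × 3.968/100 ≈ 718.
Year 1989: gap = -1.6 × (9.06 - 5.15) = -6.256%, loss ≈ 18097 × 6.256/100 ≈ 1132.
Year 1990: gap = -1.6 × (9.29 - 5.15) = -6.624%, loss ≈ 18097 × 6.624/100 ≈ 1199.
Total lost output = 1150 + 718 + 1132 + 1199 = 4199 billion.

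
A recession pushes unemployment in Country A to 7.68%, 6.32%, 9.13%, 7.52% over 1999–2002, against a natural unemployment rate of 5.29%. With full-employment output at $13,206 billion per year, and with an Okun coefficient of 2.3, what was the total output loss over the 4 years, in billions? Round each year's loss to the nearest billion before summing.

Year 1999: gap = -2.3 × (7.68 - 5.29) = -5.497%, loss ≈ 13206 × 5.497/100 ≈ 726.
Year 2000: gap = -2.3 × (6.32 - 5.29) = -2.369%, loss ≈ 13206 × 2.369/100 ≈ 313.
Year 2001: gap = -2.3 × (9.13 - 5.29) = -8.832%, loss ≈ 13206 × 8.832/100 ≈ 1166.
Year 2002: gap = -2.3 × (7.52 - 5.29) = -5.129%, loss ≈ 13206 × 5.129/100 ≈ 677.
Total lost output = 726 + 313 + 1166 + 677 = 2882 billion.

$2,882 billion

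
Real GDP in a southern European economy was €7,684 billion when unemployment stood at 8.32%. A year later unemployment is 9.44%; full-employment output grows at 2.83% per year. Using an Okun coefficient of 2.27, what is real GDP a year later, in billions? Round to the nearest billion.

Δu = 9.44 - 8.32 = 1.12 points.
Okun's law (growth form): g_Y = g_Y* - β × Δu = 2.83 - 2.27 × (1.12) = 2.83 - 2.5424 = 0.2876%.
Real GDP in the next year = 7684 × (1 + 0.2876/100) = 7684 × 1.002876 ≈ 7706 billion.

€7,706 billion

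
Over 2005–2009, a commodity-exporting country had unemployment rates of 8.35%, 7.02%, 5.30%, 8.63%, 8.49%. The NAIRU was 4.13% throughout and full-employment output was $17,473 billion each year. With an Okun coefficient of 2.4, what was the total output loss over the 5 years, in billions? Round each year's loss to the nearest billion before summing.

$7,188 billion

Year 2005: gap = -2.4 × (8.35 - 4.13) = -10.128%, loss ≈ 17473 × 10.128/100 ≈ 1770.
Year 2006: gap = -2.4 × (7.02 - 4.13) = -6.936%, loss ≈ 17473 × 6.936/100 ≈ 1212.
Year 2007: gap = -2.4 × (5.3 - 4.13) = -2.808%, loss ≈ 17473 × 2.808/100 ≈ 491.
Year 2008: gap = -2.4 × (8.63 - 4.13) = -10.8%, loss ≈ 17473 × 10.8/100 ≈ 1887.
Year 2009: gap = -2.4 × (8.49 - 4.13) = -10.464%, loss ≈ 17473 × 10.464/100 ≈ 1828.
Total lost output = 1770 + 1212 + 491 + 1887 + 1828 = 7188 billion.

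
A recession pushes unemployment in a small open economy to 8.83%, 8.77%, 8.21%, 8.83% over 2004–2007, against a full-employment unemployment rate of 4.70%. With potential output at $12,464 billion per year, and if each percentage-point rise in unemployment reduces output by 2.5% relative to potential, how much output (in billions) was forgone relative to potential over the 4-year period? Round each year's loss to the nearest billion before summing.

Year 2004: gap = -2.5 × (8.83 - 4.7) = -10.325%, loss ≈ 12464 × 10.325/100 ≈ 1287.
Year 2005: gap = -2.5 × (8.77 - 4.7) = -10.175%, loss ≈ 12464 × 10.175/100 ≈ 1268.
Year 2006: gap = -2.5 × (8.21 - 4.7) = -8.775%, loss ≈ 12464 × 8.775/100 ≈ 1094.
Year 2007: gap = -2.5 × (8.83 - 4.7) = -10.325%, loss ≈ 12464 × 10.325/100 ≈ 1287.
Total lost output = 1287 + 1268 + 1094 + 1287 = 4936 billion.

$4,936 billion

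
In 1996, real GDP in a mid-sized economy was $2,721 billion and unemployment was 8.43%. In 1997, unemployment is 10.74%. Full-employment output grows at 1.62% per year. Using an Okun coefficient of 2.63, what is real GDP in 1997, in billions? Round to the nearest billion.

Δu = 10.74 - 8.43 = 2.31 points.
Okun's law (growth form): g_Y = g_Y* - β × Δu = 1.62 - 2.63 × (2.31) = 1.62 - 6.0753 = -4.4553%.
Real GDP in the next year = 2721 × (1 - 4.4553/100) = 2721 × 0.955447 ≈ 2600 billion.

$2,600 billion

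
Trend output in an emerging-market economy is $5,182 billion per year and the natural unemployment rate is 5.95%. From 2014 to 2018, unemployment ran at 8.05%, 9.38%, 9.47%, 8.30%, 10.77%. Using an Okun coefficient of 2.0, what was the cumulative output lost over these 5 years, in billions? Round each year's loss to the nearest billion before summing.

$1,682 billion

Year 2014: gap = -2.0 × (8.05 - 5.95) = -4.2%, loss ≈ 5182 × 4.2/100 ≈ 218.
Year 2015: gap = -2.0 × (9.38 - 5.95) = -6.86%, loss ≈ 5182 × 6.86/100 ≈ 355.
Year 2016: gap = -2.0 × (9.47 - 5.95) = -7.04%, loss ≈ 5182 × 7.04/100 ≈ 365.
Year 2017: gap = -2.0 × (8.3 - 5.95) = -4.7%, loss ≈ 5182 × 4.7/100 ≈ 244.
Year 2018: gap = -2.0 × (10.77 - 5.95) = -9.64%, loss ≈ 5182 × 9.64/100 ≈ 500.
Total lost output = 218 + 355 + 365 + 244 + 500 = 1682 billion.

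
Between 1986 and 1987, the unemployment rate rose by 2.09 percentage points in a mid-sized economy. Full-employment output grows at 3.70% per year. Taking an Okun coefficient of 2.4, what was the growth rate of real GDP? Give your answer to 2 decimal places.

Growth-rate Okun's law: g_Y = g_Y* - β × Δu.
g_Y = 3.70 - 2.4 × (2.09) = 3.7 - 5.016 = -1.316%, i.e. -1.32% to 2 d.p.

-1.32%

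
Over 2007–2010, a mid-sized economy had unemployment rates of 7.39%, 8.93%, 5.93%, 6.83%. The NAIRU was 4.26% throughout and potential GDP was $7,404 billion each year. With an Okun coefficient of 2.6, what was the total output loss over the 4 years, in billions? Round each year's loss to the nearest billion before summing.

Year 2007: gap = -2.6 × (7.39 - 4.26) = -8.138%, loss ≈ 7404 × 8.138/100 ≈ 603.
Year 2008: gap = -2.6 × (8.93 - 4.26) = -12.142%, loss ≈ 7404 × 12.142/100 ≈ 899.
Year 2009: gap = -2.6 × (5.93 - 4.26) = -4.342%, loss ≈ 7404 × 4.342/100 ≈ 321.
Year 2010: gap = -2.6 × (6.83 - 4.26) = -6.682%, loss ≈ 7404 × 6.682/100 ≈ 495.
Total lost output = 603 + 899 + 321 + 495 = 2318 billion.

$2,318 billion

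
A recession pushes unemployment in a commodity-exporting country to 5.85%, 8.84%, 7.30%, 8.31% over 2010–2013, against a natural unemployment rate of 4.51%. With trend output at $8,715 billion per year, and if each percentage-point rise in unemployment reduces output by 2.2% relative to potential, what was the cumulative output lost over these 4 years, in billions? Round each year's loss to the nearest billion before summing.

$2,351 billion

Year 2010: gap = -2.2 × (5.85 - 4.51) = -2.948%, loss ≈ 8715 × 2.948/100 ≈ 257.
Year 2011: gap = -2.2 × (8.84 - 4.51) = -9.526%, loss ≈ 8715 × 9.526/100 ≈ 830.
Year 2012: gap = -2.2 × (7.3 - 4.51) = -6.138%, loss ≈ 8715 × 6.138/100 ≈ 535.
Year 2013: gap = -2.2 × (8.31 - 4.51) = -8.36%, loss ≈ 8715 × 8.36/100 ≈ 729.
Total lost output = 257 + 830 + 535 + 729 = 2351 billion.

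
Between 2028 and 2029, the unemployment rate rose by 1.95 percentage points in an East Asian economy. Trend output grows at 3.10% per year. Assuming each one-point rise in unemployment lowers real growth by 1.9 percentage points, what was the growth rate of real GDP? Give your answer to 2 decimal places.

Growth-rate Okun's law: g_Y = g_Y* - β × Δu.
g_Y = 3.10 - 1.9 × (1.95) = 3.1 - 3.705 = -0.605%, i.e. -0.61% to 2 d.p.

-0.61%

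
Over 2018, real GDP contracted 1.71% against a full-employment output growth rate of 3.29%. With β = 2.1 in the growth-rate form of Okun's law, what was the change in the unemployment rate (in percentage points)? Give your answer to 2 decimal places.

2.38 percentage points

Growth-rate Okun's law: g_Y = g_Y* - β × Δu, so Δu = (g_Y* - g_Y)/β.
Δu = (3.29 + 1.71)/2.1 = 5/2.1 = 2.38 percentage points.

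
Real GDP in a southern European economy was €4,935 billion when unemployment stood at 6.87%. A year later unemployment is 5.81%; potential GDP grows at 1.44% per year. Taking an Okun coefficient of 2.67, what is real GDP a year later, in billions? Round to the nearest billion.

€5,146 billion

Δu = 5.81 - 6.87 = -1.06 points.
Okun's law (growth form): g_Y = g_Y* - β × Δu = 1.44 - 2.67 × (-1.06) = 1.44 + 2.8302 = 4.2702%.
Real GDP in the next year = 4935 × (1 + 4.2702/100) = 4935 × 1.042702 ≈ 5146 billion.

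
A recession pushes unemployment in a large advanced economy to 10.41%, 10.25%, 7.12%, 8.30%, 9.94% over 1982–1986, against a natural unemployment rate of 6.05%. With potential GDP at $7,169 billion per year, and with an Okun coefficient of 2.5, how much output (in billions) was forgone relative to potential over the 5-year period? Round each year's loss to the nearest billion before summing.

$2,826 billion

Year 1982: gap = -2.5 × (10.41 - 6.05) = -10.9%, loss ≈ 7169 × 10.9/100 ≈ 781.
Year 1983: gap = -2.5 × (10.25 - 6.05) = -10.5%, loss ≈ 7169 × 10.5/100 ≈ 753.
Year 1984: gap = -2.5 × (7.12 - 6.05) = -2.675%, loss ≈ 7169 × 2.675/100 ≈ 192.
Year 1985: gap = -2.5 × (8.3 - 6.05) = -5.625%, loss ≈ 7169 × 5.625/100 ≈ 403.
Year 1986: gap = -2.5 × (9.94 - 6.05) = -9.725%, loss ≈ 7169 × 9.725/100 ≈ 697.
Total lost output = 781 + 753 + 192 + 403 + 697 = 2826 billion.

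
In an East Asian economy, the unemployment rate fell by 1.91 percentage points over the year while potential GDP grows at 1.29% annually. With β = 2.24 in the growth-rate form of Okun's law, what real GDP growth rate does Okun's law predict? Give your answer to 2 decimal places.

Growth-rate Okun's law: g_Y = g_Y* - β × Δu.
g_Y = 1.29 - 2.24 × (-1.91) = 1.29 + 4.2784 = 5.5684%, i.e. 5.57% to 2 d.p.

5.57%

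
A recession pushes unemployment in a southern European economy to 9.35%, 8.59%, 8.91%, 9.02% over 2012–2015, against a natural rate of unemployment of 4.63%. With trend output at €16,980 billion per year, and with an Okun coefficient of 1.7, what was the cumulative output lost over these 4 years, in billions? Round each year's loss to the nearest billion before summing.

€5,007 billion

Year 2012: gap = -1.7 × (9.35 - 4.63) = -8.024%, loss ≈ 16980 × 8.024/100 ≈ 1362.
Year 2013: gap = -1.7 × (8.59 - 4.63) = -6.732%, loss ≈ 16980 × 6.732/100 ≈ 1143.
Year 2014: gap = -1.7 × (8.91 - 4.63) = -7.276%, loss ≈ 16980 × 7.276/100 ≈ 1235.
Year 2015: gap = -1.7 × (9.02 - 4.63) = -7.463%, loss ≈ 16980 × 7.463/100 ≈ 1267.
Total lost output = 1362 + 1143 + 1235 + 1267 = 5007 billion.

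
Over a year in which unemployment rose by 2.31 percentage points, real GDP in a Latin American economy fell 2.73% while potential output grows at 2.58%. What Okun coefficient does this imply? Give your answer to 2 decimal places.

β ≈ 2.30

Growth form: g_Y = g_Y* - β × Δu, so β = (g_Y* - g_Y)/Δu.
β = (2.58 + 2.73)/2.31 = 5.31/2.31 = 2.30.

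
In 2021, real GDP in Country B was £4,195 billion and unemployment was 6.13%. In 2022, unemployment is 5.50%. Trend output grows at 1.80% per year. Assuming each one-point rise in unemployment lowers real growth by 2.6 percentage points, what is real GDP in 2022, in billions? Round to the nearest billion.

£4,339 billion

Δu = 5.5 - 6.13 = -0.63 points.
Okun's law (growth form): g_Y = g_Y* - β × Δu = 1.80 - 2.6 × (-0.63) = 1.8 + 1.638 = 3.438%.
Real GDP in the next year = 4195 × (1 + 3.438/100) = 4195 × 1.03438 ≈ 4339 billion.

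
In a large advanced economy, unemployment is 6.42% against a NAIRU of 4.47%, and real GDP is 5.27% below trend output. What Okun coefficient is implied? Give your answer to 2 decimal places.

β ≈ 2.70

Okun's law: output gap = -β × (u - u*).
-5.27 = -β × (6.42 - 4.47) = -β × 1.95, so β = 5.27/1.95 = 2.70.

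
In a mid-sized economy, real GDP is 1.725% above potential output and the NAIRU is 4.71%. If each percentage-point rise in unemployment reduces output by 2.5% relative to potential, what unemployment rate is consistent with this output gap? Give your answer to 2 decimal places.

4.02%

From Okun's law, u - u* = -(output gap)/β = -(1.725)/2.5 = -0.69 points.
So u = 4.71 - 0.69 = 4.02%.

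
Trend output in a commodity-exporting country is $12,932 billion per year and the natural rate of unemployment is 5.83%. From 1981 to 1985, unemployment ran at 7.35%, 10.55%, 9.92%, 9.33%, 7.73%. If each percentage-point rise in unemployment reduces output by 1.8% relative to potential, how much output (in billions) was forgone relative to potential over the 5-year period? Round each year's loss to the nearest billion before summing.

Year 1981: gap = -1.8 × (7.35 - 5.83) = -2.736%, loss ≈ 12932 × 2.736/100 ≈ 354.
Year 1982: gap = -1.8 × (10.55 - 5.83) = -8.496%, loss ≈ 12932 × 8.496/100 ≈ 1099.
Year 1983: gap = -1.8 × (9.92 - 5.83) = -7.362%, loss ≈ 12932 × 7.362/100 ≈ 952.
Year 1984: gap = -1.8 × (9.33 - 5.83) = -6.3%, loss ≈ 12932 × 6.3/100 ≈ 815.
Year 1985: gap = -1.8 × (7.73 - 5.83) = -3.42%, loss ≈ 12932 × 3.42/100 ≈ 442.
Total lost output = 354 + 1099 + 952 + 815 + 442 = 3662 billion.

$3,662 billion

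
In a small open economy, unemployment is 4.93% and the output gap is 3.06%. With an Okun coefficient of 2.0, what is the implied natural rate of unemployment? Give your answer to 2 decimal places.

6.46%

From Okun's law, u - u* = -(output gap)/β = -(3.06)/2.0 = -1.53 points.
So u* = 4.93 + 1.53 = 6.46%.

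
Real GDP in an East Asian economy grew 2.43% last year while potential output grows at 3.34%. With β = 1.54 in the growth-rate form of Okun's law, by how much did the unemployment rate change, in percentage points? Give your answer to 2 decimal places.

Growth-rate Okun's law: g_Y = g_Y* - β × Δu, so Δu = (g_Y* - g_Y)/β.
Δu = (3.34 - 2.43)/1.54 = 0.91/1.54 = 0.59 percentage points.

0.59 percentage points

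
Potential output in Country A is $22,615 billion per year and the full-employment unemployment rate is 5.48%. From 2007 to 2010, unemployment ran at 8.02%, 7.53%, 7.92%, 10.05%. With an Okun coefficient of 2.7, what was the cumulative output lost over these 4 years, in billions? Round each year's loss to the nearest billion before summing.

$7,083 billion

Year 2007: gap = -2.7 × (8.02 - 5.48) = -6.858%, loss ≈ 22615 × 6.858/100 ≈ 1551.
Year 2008: gap = -2.7 × (7.53 - 5.48) = -5.535%, loss ≈ 22615 × 5.535/100 ≈ 1252.
Year 2009: gap = -2.7 × (7.92 - 5.48) = -6.588%, loss ≈ 22615 × 6.588/100 ≈ 1490.
Year 2010: gap = -2.7 × (10.05 - 5.48) = -12.339%, loss ≈ 22615 × 12.339/100 ≈ 2790.
Total lost output = 1551 + 1252 + 1490 + 2790 = 7083 billion.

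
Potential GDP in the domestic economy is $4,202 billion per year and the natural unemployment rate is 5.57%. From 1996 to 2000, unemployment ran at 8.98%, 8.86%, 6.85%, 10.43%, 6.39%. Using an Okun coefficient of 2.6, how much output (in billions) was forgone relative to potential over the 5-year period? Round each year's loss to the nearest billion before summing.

$1,493 billion

Year 1996: gap = -2.6 × (8.98 - 5.57) = -8.866%, loss ≈ 4202 × 8.866/100 ≈ 373.
Year 1997: gap = -2.6 × (8.86 - 5.57) = -8.554%, loss ≈ 4202 × 8.554/100 ≈ 359.
Year 1998: gap = -2.6 × (6.85 - 5.57) = -3.328%, loss ≈ 4202 × 3.328/100 ≈ 140.
Year 1999: gap = -2.6 × (10.43 - 5.57) = -12.636%, loss ≈ 4202 × 12.636/100 ≈ 531.
Year 2000: gap = -2.6 × (6.39 - 5.57) = -2.132%, loss ≈ 4202 × 2.132/100 ≈ 90.
Total lost output = 373 + 359 + 140 + 531 + 90 = 1493 billion.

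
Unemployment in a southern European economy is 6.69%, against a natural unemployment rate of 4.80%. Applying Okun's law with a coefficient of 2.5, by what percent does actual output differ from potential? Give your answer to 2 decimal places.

-4.73%

The unemployment gap is 6.69 - 4.8 = 1.89 percentage points.
Okun's law gives an output gap of -2.5 × 1.89 = -4.725%, i.e. 4.73% below potential.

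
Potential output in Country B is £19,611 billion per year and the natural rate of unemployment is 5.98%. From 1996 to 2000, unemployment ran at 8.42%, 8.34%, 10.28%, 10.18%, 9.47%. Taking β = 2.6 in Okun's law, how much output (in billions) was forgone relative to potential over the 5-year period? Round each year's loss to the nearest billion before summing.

£8,562 billion

Year 1996: gap = -2.6 × (8.42 - 5.98) = -6.344%, loss ≈ 19611 × 6.344/100 ≈ 1244.
Year 1997: gap = -2.6 × (8.34 - 5.98) = -6.136%, loss ≈ 19611 × 6.136/100 ≈ 1203.
Year 1998: gap = -2.6 × (10.28 - 5.98) = -11.18%, loss ≈ 19611 × 11.18/100 ≈ 2193.
Year 1999: gap = -2.6 × (10.18 - 5.98) = -10.92%, loss ≈ 19611 × 10.92/100 ≈ 2142.
Year 2000: gap = -2.6 × (9.47 - 5.98) = -9.074%, loss ≈ 19611 × 9.074/100 ≈ 1780.
Total lost output = 1244 + 1203 + 2193 + 2142 + 1780 = 8562 billion.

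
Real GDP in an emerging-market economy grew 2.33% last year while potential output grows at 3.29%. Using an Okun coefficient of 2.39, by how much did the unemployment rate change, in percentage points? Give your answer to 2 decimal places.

0.40 percentage points

Growth-rate Okun's law: g_Y = g_Y* - β × Δu, so Δu = (g_Y* - g_Y)/β.
Δu = (3.29 - 2.33)/2.39 = 0.96/2.39 = 0.40 percentage points.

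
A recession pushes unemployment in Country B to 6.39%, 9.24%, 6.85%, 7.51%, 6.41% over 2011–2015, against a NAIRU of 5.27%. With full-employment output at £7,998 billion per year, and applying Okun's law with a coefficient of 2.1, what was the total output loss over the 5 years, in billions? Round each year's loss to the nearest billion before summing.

£1,687 billion

Year 2011: gap = -2.1 × (6.39 - 5.27) = -2.352%, loss ≈ 7998 × 2.352/100 ≈ 188.
Year 2012: gap = -2.1 × (9.24 - 5.27) = -8.337%, loss ≈ 7998 × 8.337/100 ≈ 667.
Year 2013: gap = -2.1 × (6.85 - 5.27) = -3.318%, loss ≈ 7998 × 3.318/100 ≈ 265.
Year 2014: gap = -2.1 × (7.51 - 5.27) = -4.704%, loss ≈ 7998 × 4.704/100 ≈ 376.
Year 2015: gap = -2.1 × (6.41 - 5.27) = -2.394%, loss ≈ 7998 × 2.394/100 ≈ 191.
Total lost output = 188 + 667 + 265 + 376 + 191 = 1687 billion.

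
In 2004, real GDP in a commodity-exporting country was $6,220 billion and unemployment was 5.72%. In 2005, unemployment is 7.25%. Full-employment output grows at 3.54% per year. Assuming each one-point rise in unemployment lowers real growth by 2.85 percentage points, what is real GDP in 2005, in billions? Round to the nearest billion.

Δu = 7.25 - 5.72 = 1.53 points.
Okun's law (growth form): g_Y = g_Y* - β × Δu = 3.54 - 2.85 × (1.53) = 3.54 - 4.3605 = -0.8205%.
Real GDP in the next year = 6220 × (1 - 0.8205/100) = 6220 × 0.991795 ≈ 6169 billion.

$6,169 billion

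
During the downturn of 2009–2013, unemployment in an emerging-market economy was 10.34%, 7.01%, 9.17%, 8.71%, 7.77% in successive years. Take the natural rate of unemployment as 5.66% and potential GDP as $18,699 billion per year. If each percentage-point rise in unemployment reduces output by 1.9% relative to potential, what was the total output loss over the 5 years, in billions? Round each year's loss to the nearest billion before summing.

Year 2009: gap = -1.9 × (10.34 - 5.66) = -8.892%, loss ≈ 18699 × 8.892/100 ≈ 1663.
Year 2010: gap = -1.9 × (7.01 - 5.66) = -2.565%, loss ≈ 18699 × 2.565/100 ≈ 480.
Year 2011: gap = -1.9 × (9.17 - 5.66) = -6.669%, loss ≈ 18699 × 6.669/100 ≈ 1247.
Year 2012: gap = -1.9 × (8.71 - 5.66) = -5.795%, loss ≈ 18699 × 5.795/100 ≈ 1084.
Year 2013: gap = -1.9 × (7.77 - 5.66) = -4.009%, loss ≈ 18699 × 4.009/100 ≈ 750.
Total lost output = 1663 + 480 + 1247 + 1084 + 750 = 5224 billion.

$5,224 billion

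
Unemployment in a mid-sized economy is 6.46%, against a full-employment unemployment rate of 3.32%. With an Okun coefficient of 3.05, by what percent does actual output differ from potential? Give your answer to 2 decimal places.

-9.58%

The unemployment gap is 6.46 - 3.32 = 3.14 percentage points.
Okun's law gives an output gap of -3.05 × 3.14 = -9.577%, i.e. 9.58% below potential.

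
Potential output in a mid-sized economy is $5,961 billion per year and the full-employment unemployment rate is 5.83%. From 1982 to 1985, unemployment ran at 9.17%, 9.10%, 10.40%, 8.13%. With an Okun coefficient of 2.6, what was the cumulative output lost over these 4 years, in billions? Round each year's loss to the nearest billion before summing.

$2,089 billion

Year 1982: gap = -2.6 × (9.17 - 5.83) = -8.684%, loss ≈ 5961 × 8.684/100 ≈ 518.
Year 1983: gap = -2.6 × (9.1 - 5.83) = -8.502%, loss ≈ 5961 × 8.502/100 ≈ 507.
Year 1984: gap = -2.6 × (10.4 - 5.83) = -11.882%, loss ≈ 5961 × 11.882/100 ≈ 708.
Year 1985: gap = -2.6 × (8.13 - 5.83) = -5.98%, loss ≈ 5961 × 5.98/100 ≈ 356.
Total lost output = 518 + 507 + 708 + 356 = 2089 billion.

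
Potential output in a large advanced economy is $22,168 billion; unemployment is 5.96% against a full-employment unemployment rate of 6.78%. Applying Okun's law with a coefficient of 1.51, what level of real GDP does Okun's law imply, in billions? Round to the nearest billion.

Unemployment gap = 5.96 - 6.78 = -0.82 points, so the output gap is -1.51 × (-0.82) = 1.2382%.
Actual GDP = 22168 × (1 + 1.2382/100) = 22168 × 1.012382 ≈ 22442 billion.

$22,442 billion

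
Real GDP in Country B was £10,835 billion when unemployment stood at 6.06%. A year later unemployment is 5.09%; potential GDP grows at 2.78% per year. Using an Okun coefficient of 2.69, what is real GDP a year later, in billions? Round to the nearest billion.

Δu = 5.09 - 6.06 = -0.97 points.
Okun's law (growth form): g_Y = g_Y* - β × Δu = 2.78 - 2.69 × (-0.97) = 2.78 + 2.6093 = 5.3893%.
Real GDP in the next year = 10835 × (1 + 5.3893/100) = 10835 × 1.053893 ≈ 11419 billion.

£11,419 billion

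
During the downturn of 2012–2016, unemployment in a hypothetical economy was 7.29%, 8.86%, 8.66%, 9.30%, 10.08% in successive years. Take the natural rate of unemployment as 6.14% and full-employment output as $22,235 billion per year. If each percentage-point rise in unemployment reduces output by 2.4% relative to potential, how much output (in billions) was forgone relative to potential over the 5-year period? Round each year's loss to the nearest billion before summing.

Year 2012: gap = -2.4 × (7.29 - 6.14) = -2.76%, loss ≈ 22235 × 2.76/100 ≈ 614.
Year 2013: gap = -2.4 × (8.86 - 6.14) = -6.528%, loss ≈ 22235 × 6.528/100 ≈ 1452.
Year 2014: gap = -2.4 × (8.66 - 6.14) = -6.048%, loss ≈ 22235 × 6.048/100 ≈ 1345.
Year 2015: gap = -2.4 × (9.3 - 6.14) = -7.584%, loss ≈ 22235 × 7.584/100 ≈ 1686.
Year 2016: gap = -2.4 × (10.08 - 6.14) = -9.456%, loss ≈ 22235 × 9.456/100 ≈ 2103.
Total lost output = 614 + 1452 + 1345 + 1686 + 2103 = 7200 billion.

$7,200 billion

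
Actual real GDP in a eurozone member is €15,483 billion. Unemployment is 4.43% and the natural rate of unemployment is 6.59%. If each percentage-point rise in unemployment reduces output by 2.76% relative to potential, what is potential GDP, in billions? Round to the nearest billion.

Unemployment gap = 4.43 - 6.59 = -2.16 points, so output gap = -2.76 × (-2.16) = 5.9616%.
Since Y = Y* × (1 + gap/100), Y* = 15483/1.059616 ≈ 14612 billion.

€14,612 billion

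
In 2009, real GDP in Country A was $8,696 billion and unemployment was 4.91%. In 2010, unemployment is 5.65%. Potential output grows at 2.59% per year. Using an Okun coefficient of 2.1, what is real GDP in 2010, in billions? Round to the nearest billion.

Δu = 5.65 - 4.91 = 0.74 points.
Okun's law (growth form): g_Y = g_Y* - β × Δu = 2.59 - 2.1 × (0.74) = 2.59 - 1.554 = 1.036%.
Real GDP in the next year = 8696 × (1 + 1.036/100) = 8696 × 1.01036 ≈ 8786 billion.

$8,786 billion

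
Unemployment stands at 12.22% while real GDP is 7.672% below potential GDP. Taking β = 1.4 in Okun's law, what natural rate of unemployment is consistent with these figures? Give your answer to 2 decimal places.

From Okun's law, u - u* = -(output gap)/β = -(-7.672)/1.4 = 5.48 points.
So u* = 12.22 - 5.48 = 6.74%.

6.74%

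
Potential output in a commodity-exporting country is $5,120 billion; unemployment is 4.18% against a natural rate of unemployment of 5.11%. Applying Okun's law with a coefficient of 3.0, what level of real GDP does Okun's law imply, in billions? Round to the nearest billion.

$5,263 billion

Unemployment gap = 4.18 - 5.11 = -0.93 points, so the output gap is -3 × (-0.93) = 2.79%.
Actual GDP = 5120 × (1 + 2.79/100) = 5120 × 1.0279 ≈ 5263 billion.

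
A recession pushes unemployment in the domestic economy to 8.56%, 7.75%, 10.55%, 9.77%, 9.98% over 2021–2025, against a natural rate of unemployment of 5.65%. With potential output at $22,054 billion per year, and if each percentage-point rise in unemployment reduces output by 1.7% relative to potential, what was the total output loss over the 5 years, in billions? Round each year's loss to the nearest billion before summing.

$6,883 billion

Year 2021: gap = -1.7 × (8.56 - 5.65) = -4.947%, loss ≈ 22054 × 4.947/100 ≈ 1091.
Year 2022: gap = -1.7 × (7.75 - 5.65) = -3.57%, loss ≈ 22054 × 3.57/100 ≈ 787.
Year 2023: gap = -1.7 × (10.55 - 5.65) = -8.33%, loss ≈ 22054 × 8.33/100 ≈ 1837.
Year 2024: gap = -1.7 × (9.77 - 5.65) = -7.004%, loss ≈ 22054 × 7.004/100 ≈ 1545.
Year 2025: gap = -1.7 × (9.98 - 5.65) = -7.361%, loss ≈ 22054 × 7.361/100 ≈ 1623.
Total lost output = 1091 + 787 + 1837 + 1545 + 1623 = 6883 billion.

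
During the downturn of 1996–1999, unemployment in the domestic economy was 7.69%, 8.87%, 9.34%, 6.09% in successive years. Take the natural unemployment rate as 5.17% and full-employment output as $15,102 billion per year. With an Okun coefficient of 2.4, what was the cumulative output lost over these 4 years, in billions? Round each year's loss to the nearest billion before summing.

Year 1996: gap = -2.4 × (7.69 - 5.17) = -6.048%, loss ≈ 15102 × 6.048/100 ≈ 913.
Year 1997: gap = -2.4 × (8.87 - 5.17) = -8.88%, loss ≈ 15102 × 8.88/100 ≈ 1341.
Year 1998: gap = -2.4 × (9.34 - 5.17) = -10.008%, loss ≈ 15102 × 10.008/100 ≈ 1511.
Year 1999: gap = -2.4 × (6.09 - 5.17) = -2.208%, loss ≈ 15102 × 2.208/100 ≈ 333.
Total lost output = 913 + 1341 + 1511 + 333 = 4098 billion.

$4,098 billion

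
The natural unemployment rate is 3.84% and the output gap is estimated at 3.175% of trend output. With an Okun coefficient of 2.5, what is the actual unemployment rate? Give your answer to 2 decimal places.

2.57%

From Okun's law, u - u* = -(output gap)/β = -(3.175)/2.5 = -1.27 points.
So u = 3.84 - 1.27 = 2.57%.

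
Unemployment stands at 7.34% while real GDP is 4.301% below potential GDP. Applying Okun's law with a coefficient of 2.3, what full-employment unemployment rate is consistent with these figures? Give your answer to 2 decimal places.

From Okun's law, u - u* = -(output gap)/β = -(-4.301)/2.3 = 1.87 points.
So u* = 7.34 - 1.87 = 5.47%.

5.47%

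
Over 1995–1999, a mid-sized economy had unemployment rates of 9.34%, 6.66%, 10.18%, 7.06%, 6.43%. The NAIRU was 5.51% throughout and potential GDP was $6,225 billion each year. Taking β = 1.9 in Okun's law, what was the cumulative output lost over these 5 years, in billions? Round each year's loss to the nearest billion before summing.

Year 1995: gap = -1.9 × (9.34 - 5.51) = -7.277%, loss ≈ 6225 × 7.277/100 ≈ 453.
Year 1996: gap = -1.9 × (6.66 - 5.51) = -2.185%, loss ≈ 6225 × 2.185/100 ≈ 136.
Year 1997: gap = -1.9 × (10.18 - 5.51) = -8.873%, loss ≈ 6225 × 8.873/100 ≈ 552.
Year 1998: gap = -1.9 × (7.06 - 5.51) = -2.945%, loss ≈ 6225 × 2.945/100 ≈ 183.
Year 1999: gap = -1.9 × (6.43 - 5.51) = -1.748%, loss ≈ 6225 × 1.748/100 ≈ 109.
Total lost output = 453 + 136 + 552 + 183 + 109 = 1433 billion.

$1,433 billion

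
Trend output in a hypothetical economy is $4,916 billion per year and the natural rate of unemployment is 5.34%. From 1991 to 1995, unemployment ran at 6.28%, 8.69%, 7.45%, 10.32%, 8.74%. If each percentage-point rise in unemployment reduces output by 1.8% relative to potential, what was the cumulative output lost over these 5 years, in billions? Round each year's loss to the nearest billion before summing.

Year 1991: gap = -1.8 × (6.28 - 5.34) = -1.692%, loss ≈ 4916 × 1.692/100 ≈ 83.
Year 1992: gap = -1.8 × (8.69 - 5.34) = -6.03%, loss ≈ 4916 × 6.03/100 ≈ 296.
Year 1993: gap = -1.8 × (7.45 - 5.34) = -3.798%, loss ≈ 4916 × 3.798/100 ≈ 187.
Year 1994: gap = -1.8 × (10.32 - 5.34) = -8.964%, loss ≈ 4916 × 8.964/100 ≈ 441.
Year 1995: gap = -1.8 × (8.74 - 5.34) = -6.12%, loss ≈ 4916 × 6.12/100 ≈ 301.
Total lost output = 83 + 296 + 187 + 441 + 301 = 1308 billion.

$1,308 billion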